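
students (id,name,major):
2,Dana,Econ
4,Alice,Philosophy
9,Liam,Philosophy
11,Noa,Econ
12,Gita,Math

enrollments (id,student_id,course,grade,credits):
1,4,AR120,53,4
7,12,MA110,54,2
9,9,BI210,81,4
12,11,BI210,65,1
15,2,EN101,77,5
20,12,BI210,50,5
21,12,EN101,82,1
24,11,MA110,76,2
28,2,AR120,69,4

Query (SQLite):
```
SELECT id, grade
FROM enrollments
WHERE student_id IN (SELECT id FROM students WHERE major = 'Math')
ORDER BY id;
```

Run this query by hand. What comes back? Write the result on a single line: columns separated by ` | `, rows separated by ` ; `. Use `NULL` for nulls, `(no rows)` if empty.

Inner query: students.id where major = 'Math'.
Outer: keep enrollments rows whose student_id is in that set.
Inner query → {12}

7 | 54 ; 20 | 50 ; 21 | 82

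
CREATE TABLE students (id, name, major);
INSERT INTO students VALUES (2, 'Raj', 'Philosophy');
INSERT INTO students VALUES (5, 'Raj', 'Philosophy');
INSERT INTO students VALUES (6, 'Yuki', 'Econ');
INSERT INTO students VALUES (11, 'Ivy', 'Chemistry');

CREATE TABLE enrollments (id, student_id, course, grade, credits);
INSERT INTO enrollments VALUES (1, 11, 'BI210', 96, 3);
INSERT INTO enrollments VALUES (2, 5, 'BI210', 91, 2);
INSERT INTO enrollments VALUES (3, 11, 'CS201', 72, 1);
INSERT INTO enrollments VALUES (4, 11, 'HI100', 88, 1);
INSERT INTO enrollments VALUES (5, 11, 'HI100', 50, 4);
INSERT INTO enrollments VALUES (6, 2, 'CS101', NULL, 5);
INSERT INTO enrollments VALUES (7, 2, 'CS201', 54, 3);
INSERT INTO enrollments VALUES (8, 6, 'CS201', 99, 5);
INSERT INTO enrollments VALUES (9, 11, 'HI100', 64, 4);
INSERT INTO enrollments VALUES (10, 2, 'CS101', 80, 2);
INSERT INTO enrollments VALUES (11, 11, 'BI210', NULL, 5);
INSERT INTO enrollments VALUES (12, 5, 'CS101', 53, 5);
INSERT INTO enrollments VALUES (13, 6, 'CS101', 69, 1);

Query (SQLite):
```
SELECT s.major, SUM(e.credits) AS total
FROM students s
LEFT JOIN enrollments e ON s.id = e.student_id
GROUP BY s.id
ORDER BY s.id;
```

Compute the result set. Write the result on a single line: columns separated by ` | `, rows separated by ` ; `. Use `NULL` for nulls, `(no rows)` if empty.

Philosophy | 10 ; Philosophy | 7 ; Econ | 6 ; Chemistry | 18

LEFT JOIN keeps every students row; unmatched ones get NULL for enrollments columns.
Group by students.id and compute SUM(e.credits). SUM over an all-NULL group is NULL.
  2: ids {6, 7, 10} → SUM(e.credits)=10
  5: ids {2, 12} → SUM(e.credits)=7
  6: ids {8, 13} → SUM(e.credits)=6
  11: ids {1, 3, 4, 5, 9, 11} → SUM(e.credits)=18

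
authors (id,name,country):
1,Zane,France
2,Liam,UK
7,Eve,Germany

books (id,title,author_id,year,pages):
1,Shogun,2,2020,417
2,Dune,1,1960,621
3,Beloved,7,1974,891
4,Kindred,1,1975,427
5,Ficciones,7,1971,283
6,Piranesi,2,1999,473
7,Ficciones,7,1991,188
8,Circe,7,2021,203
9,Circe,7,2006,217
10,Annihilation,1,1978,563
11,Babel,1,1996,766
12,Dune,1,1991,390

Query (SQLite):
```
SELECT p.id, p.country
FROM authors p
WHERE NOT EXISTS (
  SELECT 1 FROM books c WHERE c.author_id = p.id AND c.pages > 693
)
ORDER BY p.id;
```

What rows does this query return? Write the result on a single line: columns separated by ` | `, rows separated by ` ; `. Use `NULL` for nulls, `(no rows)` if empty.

For each authors row, check whether any books with matching author_id has pages > 693.
Keep rows where that is false.

2 | UK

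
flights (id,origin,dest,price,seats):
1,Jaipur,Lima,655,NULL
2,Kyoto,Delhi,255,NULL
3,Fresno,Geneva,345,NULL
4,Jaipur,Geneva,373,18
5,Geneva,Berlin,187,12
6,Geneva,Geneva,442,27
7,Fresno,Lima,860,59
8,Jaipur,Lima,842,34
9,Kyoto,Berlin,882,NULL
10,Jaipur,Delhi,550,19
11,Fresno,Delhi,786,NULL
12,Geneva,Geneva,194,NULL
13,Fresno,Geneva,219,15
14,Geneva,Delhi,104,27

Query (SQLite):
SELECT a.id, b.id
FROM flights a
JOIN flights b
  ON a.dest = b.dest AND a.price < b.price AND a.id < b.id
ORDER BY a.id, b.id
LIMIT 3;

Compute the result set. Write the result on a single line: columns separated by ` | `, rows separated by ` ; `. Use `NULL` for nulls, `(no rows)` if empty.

1 | 7 ; 1 | 8 ; 2 | 10

Pairs (a,b) with same dest, a.price < b.price, a.id < b.id.
dest groups: Berlin:{5,9} Delhi:{2,10,11,14} Geneva:{3,4,6,12,13} Lima:{1,7,8}
Ordered by (a.id, b.id); first 3.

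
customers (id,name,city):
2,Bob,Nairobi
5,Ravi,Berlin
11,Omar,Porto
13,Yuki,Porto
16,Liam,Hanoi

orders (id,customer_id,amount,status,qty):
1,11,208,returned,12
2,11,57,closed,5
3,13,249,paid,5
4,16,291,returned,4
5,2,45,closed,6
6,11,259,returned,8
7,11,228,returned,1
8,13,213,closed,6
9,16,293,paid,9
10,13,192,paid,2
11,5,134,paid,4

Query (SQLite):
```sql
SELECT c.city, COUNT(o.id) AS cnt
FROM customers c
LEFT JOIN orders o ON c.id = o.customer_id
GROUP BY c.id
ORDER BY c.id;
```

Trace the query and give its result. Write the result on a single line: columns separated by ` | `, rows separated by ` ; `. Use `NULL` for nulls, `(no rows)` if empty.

Nairobi | 1 ; Berlin | 1 ; Porto | 4 ; Porto | 3 ; Hanoi | 2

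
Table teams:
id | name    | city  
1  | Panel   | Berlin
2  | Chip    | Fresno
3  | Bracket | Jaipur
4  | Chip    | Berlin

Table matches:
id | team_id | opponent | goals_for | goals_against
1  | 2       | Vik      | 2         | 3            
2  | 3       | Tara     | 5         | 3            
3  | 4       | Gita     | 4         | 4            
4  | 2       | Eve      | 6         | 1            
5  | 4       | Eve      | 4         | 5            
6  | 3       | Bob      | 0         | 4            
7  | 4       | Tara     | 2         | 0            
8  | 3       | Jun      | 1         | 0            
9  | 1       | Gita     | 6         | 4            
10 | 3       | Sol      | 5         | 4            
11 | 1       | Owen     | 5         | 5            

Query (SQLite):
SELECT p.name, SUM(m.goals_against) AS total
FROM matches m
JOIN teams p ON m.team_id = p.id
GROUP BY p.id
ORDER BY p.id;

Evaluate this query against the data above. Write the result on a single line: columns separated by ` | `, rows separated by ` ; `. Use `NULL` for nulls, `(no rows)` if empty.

Panel | 9 ; Chip | 4 ; Bracket | 11 ; Chip | 9

Join each matches row to its teams via team_id.
Group joined rows by teams.id; compute SUM(m.goals_against) per group.
  1: ids {9, 11} → SUM(m.goals_against)=9
  2: ids {1, 4} → SUM(m.goals_against)=4
  3: ids {2, 6, 8, 10} → SUM(m.goals_against)=11
  4: ids {3, 5, 7} → SUM(m.goals_against)=9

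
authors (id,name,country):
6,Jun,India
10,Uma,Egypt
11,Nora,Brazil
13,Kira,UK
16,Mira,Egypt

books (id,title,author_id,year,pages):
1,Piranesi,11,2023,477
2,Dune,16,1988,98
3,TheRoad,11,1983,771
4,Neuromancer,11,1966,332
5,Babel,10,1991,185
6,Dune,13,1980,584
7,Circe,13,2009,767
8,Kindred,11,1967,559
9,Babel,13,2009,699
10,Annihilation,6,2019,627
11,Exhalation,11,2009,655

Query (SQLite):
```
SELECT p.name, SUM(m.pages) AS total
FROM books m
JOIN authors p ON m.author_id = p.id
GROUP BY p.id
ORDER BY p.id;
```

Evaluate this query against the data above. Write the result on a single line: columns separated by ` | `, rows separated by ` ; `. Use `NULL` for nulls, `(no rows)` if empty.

Join each books row to its authors via author_id.
Group joined rows by authors.id; compute SUM(m.pages) per group.
  6: ids {10} → SUM(m.pages)=627
  10: ids {5} → SUM(m.pages)=185
  11: ids {1, 3, 4, 8, 11} → SUM(m.pages)=2794
  13: ids {6, 7, 9} → SUM(m.pages)=2050
  16: ids {2} → SUM(m.pages)=98

Jun | 627 ; Uma | 185 ; Nora | 2794 ; Kira | 2050 ; Mira | 98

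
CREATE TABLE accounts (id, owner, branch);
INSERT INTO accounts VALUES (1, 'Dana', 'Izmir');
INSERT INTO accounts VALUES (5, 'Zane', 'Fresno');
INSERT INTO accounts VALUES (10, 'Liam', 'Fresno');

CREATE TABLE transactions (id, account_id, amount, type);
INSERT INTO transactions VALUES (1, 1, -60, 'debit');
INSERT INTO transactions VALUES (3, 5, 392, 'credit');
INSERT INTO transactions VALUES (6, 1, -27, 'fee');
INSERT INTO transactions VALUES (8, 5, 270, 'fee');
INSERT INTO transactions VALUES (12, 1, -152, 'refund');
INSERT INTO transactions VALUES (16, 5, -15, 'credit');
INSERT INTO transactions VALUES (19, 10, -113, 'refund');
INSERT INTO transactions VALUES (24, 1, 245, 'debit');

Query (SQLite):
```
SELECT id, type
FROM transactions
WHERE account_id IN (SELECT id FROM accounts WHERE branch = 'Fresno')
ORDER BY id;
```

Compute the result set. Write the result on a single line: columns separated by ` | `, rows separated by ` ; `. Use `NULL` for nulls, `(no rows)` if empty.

3 | credit ; 8 | fee ; 16 | credit ; 19 | refund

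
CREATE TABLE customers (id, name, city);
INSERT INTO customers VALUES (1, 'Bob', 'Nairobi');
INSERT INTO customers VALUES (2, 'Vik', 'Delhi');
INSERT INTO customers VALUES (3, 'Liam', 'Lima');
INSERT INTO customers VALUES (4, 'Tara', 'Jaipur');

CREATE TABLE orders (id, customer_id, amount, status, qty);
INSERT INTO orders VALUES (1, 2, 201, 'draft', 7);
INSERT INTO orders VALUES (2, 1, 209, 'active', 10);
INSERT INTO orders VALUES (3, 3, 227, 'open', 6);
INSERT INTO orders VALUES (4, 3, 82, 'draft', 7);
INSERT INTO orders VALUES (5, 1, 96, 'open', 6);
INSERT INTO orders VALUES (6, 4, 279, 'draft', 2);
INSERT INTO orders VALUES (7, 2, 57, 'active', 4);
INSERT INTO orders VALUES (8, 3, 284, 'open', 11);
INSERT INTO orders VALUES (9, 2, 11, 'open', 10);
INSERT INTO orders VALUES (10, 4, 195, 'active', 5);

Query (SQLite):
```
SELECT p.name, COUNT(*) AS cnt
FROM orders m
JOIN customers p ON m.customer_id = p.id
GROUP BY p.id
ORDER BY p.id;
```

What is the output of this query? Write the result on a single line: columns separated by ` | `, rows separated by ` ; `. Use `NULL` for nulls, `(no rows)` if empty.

Bob | 2 ; Vik | 3 ; Liam | 3 ; Tara | 2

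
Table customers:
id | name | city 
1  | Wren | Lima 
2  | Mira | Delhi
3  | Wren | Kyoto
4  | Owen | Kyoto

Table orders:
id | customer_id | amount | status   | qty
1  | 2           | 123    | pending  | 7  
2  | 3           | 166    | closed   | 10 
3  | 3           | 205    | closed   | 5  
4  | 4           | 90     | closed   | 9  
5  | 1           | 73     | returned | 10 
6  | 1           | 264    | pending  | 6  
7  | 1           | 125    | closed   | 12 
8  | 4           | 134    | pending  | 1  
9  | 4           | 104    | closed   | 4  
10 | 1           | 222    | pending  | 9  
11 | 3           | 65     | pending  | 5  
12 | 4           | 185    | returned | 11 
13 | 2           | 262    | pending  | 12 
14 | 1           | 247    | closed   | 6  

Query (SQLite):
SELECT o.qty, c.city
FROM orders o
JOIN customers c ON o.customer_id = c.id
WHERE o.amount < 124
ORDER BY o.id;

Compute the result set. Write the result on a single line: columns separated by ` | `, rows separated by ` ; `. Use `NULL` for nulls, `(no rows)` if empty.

7 | Delhi ; 9 | Kyoto ; 10 | Lima ; 4 | Kyoto ; 5 | Kyoto

Each orders row matches the customers row where customer_id = customers.id.
Then keep rows with o.amount < 124.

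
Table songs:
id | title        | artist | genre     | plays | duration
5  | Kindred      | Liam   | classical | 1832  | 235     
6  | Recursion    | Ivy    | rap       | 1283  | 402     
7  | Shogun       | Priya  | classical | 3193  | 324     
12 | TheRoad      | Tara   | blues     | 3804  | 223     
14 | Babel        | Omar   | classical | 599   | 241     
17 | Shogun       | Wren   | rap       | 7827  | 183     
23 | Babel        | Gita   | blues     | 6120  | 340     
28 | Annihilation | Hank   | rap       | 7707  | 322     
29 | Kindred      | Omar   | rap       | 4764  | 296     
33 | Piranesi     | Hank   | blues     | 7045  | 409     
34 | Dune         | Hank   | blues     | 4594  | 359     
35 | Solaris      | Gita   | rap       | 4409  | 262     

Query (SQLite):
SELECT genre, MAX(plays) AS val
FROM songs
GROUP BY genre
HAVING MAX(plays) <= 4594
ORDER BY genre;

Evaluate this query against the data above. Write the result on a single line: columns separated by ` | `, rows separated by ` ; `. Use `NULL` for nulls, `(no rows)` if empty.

classical | 3193

Partition songs by genre; compute MAX(plays) within each group.
HAVING: keep groups where MAX(plays) <= 4594.
  blues: ids {12, 23, 33, 34} → MAX(plays)=7045
  classical: ids {5, 7, 14} → MAX(plays)=3193
  rap: ids {6, 17, 28, 29, 35} → MAX(plays)=7827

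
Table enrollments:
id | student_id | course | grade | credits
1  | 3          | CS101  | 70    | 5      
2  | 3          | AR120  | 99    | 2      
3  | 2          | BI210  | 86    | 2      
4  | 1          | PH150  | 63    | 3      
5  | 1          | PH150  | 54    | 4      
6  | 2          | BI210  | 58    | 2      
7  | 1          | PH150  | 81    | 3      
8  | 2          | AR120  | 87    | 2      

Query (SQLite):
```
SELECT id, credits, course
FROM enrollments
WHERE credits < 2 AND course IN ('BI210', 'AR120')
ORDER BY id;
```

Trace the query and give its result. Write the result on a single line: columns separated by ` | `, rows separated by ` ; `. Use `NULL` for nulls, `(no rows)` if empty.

credits < 2: ids { }
course IN ('BI210', 'AR120'): ids {2, 3, 6, 8}
Combine with AND.

(no rows)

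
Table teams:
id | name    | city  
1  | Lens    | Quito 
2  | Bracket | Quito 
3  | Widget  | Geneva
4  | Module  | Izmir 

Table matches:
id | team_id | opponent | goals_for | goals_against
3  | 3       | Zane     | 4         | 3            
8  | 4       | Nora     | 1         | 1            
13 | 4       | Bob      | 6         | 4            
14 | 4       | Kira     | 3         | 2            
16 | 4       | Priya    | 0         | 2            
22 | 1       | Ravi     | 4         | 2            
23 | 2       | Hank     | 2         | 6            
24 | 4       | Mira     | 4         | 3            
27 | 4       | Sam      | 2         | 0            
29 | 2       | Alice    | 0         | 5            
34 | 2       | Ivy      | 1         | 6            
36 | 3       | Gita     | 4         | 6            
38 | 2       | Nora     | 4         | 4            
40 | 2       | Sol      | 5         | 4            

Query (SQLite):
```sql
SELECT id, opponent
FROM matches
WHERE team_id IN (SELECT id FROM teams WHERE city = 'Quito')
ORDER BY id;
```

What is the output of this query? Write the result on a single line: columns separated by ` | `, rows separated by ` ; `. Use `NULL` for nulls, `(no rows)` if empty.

22 | Ravi ; 23 | Hank ; 29 | Alice ; 34 | Ivy ; 38 | Nora ; 40 | Sol

Inner query: teams.id where city = 'Quito'.
Outer: keep matches rows whose team_id is in that set.
Inner query → {1, 2}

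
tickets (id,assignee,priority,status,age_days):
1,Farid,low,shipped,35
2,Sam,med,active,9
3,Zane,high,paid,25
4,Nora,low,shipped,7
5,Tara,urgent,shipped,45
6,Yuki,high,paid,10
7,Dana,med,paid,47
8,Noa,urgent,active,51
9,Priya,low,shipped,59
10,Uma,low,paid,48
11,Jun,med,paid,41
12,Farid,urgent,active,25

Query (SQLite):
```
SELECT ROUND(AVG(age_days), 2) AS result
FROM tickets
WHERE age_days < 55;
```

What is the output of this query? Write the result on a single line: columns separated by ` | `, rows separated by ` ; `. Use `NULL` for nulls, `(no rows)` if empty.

Rows where age_days < 55 → age_days values: [35, 9, 25, 7, 45, 10, 47, 51, 48, 41, 25].
AVG = 343 / 11 (rounded to 2 dp).

31.18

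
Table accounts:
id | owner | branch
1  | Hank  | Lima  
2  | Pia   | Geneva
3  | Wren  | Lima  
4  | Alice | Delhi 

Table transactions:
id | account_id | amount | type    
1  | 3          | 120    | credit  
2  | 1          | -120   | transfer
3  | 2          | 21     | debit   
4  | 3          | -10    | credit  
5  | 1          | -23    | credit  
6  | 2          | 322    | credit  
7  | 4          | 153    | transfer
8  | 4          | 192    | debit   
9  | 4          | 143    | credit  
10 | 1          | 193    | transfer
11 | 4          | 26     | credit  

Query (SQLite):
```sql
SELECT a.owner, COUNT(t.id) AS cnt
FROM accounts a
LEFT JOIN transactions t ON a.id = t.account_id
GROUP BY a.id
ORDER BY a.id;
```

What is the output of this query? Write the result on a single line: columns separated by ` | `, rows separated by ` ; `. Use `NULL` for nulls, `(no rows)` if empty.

Hank | 3 ; Pia | 2 ; Wren | 2 ; Alice | 4

LEFT JOIN keeps every accounts row; unmatched ones get NULL for transactions columns.
Group by accounts.id and compute COUNT(t.id). COUNT(col) of an all-NULL group is 0.
  1: ids {2, 5, 10} → COUNT(t.id)=3
  2: ids {3, 6} → COUNT(t.id)=2
  3: ids {1, 4} → COUNT(t.id)=2
  4: ids {7, 8, 9, 11} → COUNT(t.id)=4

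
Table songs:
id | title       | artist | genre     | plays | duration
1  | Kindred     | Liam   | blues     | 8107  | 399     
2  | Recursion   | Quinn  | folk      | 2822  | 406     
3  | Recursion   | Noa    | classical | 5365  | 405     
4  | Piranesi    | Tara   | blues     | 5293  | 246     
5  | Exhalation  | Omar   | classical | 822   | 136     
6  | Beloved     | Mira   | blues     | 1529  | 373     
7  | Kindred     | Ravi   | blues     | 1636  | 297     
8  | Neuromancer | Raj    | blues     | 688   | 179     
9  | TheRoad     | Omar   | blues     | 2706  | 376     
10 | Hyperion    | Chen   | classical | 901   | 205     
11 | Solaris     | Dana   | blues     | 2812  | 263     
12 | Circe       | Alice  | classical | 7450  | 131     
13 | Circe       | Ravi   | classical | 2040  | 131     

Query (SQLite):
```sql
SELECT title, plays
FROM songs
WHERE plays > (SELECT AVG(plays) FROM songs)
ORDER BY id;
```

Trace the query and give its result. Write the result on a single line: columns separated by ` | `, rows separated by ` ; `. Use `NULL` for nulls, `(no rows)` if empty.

Kindred | 8107 ; Recursion | 5365 ; Piranesi | 5293 ; Circe | 7450

Scalar subquery: AVG(plays) over all songs rows = 3243.923077 (≈; comparison uses full precision).
Keep rows where plays > that value.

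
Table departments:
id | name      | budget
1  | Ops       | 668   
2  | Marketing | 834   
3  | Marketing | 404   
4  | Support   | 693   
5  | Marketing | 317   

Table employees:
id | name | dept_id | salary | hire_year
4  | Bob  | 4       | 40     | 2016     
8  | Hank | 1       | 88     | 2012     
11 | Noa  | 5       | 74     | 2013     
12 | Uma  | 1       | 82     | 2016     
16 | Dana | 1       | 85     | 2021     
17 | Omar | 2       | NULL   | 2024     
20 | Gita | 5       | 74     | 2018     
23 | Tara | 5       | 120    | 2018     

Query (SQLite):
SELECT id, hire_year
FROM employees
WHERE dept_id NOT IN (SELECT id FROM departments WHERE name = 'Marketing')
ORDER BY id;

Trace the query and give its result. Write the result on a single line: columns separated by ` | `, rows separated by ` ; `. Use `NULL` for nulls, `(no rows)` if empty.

4 | 2016 ; 8 | 2012 ; 12 | 2016 ; 16 | 2021

Inner query: departments.id where name = 'Marketing'.
Outer: keep employees rows whose dept_id is not in that set.
Inner query → {2, 3, 5}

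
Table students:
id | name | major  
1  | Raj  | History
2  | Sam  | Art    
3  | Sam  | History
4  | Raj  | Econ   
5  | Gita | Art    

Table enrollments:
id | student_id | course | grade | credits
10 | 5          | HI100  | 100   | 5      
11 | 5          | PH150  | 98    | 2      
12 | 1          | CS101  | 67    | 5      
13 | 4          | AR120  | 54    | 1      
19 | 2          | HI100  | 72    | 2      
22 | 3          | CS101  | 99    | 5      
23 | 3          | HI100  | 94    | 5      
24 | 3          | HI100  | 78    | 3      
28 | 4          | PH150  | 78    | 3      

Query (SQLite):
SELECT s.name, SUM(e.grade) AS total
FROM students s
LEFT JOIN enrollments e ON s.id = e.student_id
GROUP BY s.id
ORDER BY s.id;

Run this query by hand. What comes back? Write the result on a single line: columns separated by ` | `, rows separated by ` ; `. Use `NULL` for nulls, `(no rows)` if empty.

Raj | 67 ; Sam | 72 ; Sam | 271 ; Raj | 132 ; Gita | 198

LEFT JOIN keeps every students row; unmatched ones get NULL for enrollments columns.
Group by students.id and compute SUM(e.grade). SUM over an all-NULL group is NULL.
  1: ids {12} → SUM(e.grade)=67
  2: ids {19} → SUM(e.grade)=72
  3: ids {22, 23, 24} → SUM(e.grade)=271
  4: ids {13, 28} → SUM(e.grade)=132
  5: ids {10, 11} → SUM(e.grade)=198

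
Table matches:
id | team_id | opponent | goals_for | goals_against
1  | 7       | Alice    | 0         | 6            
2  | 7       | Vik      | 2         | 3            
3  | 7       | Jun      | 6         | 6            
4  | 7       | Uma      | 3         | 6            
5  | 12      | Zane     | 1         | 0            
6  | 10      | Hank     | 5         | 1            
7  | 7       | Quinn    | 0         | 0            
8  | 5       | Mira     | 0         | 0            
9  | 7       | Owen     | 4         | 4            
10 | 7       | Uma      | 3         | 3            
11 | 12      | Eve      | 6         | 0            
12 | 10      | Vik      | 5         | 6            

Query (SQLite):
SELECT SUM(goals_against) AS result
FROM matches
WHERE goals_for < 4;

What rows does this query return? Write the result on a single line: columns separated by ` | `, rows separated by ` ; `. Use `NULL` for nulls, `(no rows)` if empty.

Rows where goals_for < 4 → goals_against values: [6, 3, 6, 0, 0, 0, 3].
SUM of non-NULL values = 18.

18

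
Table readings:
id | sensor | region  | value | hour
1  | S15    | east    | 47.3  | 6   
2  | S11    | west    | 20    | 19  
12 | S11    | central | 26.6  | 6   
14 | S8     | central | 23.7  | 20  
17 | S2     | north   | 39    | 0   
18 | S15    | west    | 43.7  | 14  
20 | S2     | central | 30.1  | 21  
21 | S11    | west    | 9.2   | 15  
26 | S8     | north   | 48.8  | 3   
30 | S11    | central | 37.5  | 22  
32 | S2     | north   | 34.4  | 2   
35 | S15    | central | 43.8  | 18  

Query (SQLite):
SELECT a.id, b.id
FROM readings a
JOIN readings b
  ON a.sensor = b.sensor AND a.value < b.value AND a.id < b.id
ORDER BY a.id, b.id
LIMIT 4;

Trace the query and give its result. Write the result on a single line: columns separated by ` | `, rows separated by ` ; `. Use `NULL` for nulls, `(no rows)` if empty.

2 | 12 ; 2 | 30 ; 12 | 30 ; 14 | 26

Pairs (a,b) with same sensor, a.value < b.value, a.id < b.id.
sensor groups: S11:{2,12,21,30} S15:{1,18,35} S2:{17,20,32} S8:{14,26}
Ordered by (a.id, b.id); first 4.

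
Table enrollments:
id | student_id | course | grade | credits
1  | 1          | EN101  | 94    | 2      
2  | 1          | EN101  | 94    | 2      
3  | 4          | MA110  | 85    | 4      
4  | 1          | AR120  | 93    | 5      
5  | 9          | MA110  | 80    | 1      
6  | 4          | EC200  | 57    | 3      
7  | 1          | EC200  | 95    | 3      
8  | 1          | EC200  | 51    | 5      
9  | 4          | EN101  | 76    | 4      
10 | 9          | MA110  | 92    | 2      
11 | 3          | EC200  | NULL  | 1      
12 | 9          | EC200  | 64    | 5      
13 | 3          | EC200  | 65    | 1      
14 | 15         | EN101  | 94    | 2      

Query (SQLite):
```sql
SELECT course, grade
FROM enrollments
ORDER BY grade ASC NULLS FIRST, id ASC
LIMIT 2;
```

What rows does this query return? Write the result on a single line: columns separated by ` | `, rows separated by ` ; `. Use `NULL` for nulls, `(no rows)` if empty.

EC200 | NULL ; EC200 | 51

Sort by grade asc, tiebreak id asc: (NULL, id=11), (51, id=8), (57, id=6), (64, id=12), (65, id=13) …. Take first 2.
NULLS FIRST: NULL grade rows go before all non-NULL rows (among themselves ordered by id asc).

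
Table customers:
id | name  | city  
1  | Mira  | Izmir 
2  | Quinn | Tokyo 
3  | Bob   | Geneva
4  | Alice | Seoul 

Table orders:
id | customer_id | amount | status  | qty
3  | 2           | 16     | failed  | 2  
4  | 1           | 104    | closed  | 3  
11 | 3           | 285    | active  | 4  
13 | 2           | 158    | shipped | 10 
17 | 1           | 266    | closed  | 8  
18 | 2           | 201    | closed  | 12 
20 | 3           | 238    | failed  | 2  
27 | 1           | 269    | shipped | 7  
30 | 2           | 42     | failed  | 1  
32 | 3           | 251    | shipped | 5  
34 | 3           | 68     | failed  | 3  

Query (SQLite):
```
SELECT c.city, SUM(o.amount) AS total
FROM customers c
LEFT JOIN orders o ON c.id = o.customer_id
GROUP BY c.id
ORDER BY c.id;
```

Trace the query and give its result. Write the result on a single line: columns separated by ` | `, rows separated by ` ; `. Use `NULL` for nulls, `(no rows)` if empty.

Izmir | 639 ; Tokyo | 417 ; Geneva | 842 ; Seoul | NULL

LEFT JOIN keeps every customers row; unmatched ones get NULL for orders columns.
Group by customers.id and compute SUM(o.amount). SUM over an all-NULL group is NULL.
  1: ids {4, 17, 27} → SUM(o.amount)=639
  2: ids {3, 13, 18, 30} → SUM(o.amount)=417
  3: ids {11, 20, 32, 34} → SUM(o.amount)=842
  4: ids {—} → SUM(o.amount)=NULL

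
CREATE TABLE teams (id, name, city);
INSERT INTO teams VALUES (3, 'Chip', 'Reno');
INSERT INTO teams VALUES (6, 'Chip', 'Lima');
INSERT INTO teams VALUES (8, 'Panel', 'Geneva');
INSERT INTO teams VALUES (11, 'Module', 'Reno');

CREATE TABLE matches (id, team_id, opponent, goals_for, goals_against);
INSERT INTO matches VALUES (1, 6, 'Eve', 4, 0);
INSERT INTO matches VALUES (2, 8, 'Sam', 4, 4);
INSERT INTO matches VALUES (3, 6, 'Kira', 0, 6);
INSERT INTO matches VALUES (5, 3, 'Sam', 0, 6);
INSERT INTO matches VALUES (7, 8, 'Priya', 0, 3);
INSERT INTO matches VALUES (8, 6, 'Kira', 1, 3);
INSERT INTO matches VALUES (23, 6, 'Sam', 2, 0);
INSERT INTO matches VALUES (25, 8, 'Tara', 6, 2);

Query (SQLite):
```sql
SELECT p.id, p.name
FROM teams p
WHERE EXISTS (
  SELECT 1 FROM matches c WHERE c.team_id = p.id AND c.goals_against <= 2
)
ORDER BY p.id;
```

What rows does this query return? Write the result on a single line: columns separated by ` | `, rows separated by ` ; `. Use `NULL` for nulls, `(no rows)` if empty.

For each teams row, check whether any matches with matching team_id has goals_against <= 2.
Keep rows where that is true.

6 | Chip ; 8 | Panel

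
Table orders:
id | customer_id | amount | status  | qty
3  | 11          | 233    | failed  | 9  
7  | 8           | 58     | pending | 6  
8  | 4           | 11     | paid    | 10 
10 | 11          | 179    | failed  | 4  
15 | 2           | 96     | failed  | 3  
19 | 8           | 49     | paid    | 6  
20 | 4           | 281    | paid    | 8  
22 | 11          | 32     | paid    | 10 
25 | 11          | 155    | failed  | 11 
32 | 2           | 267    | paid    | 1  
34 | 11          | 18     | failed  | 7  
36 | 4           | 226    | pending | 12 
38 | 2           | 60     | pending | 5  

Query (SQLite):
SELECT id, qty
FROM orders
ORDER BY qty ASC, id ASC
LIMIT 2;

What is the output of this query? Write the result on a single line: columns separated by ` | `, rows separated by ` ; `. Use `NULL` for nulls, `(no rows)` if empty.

32 | 1 ; 15 | 3

Sort by qty asc, tiebreak id asc: (1, id=32), (3, id=15), (4, id=10), (5, id=38), (6, id=7) …. Take first 2.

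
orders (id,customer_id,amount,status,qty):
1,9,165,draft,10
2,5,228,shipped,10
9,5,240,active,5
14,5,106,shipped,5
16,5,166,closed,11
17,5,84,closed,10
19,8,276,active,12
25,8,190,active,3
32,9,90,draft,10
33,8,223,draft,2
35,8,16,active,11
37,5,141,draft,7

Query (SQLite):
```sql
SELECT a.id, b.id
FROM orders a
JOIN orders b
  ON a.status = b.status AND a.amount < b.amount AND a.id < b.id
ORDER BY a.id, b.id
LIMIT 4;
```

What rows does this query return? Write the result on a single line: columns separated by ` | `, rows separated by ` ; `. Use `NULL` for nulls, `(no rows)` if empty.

Pairs (a,b) with same status, a.amount < b.amount, a.id < b.id.
status groups: active:{9,19,25,35} closed:{16,17} draft:{1,32,33,37} shipped:{2,14}
Ordered by (a.id, b.id); first 4.

1 | 33 ; 9 | 19 ; 32 | 33 ; 32 | 37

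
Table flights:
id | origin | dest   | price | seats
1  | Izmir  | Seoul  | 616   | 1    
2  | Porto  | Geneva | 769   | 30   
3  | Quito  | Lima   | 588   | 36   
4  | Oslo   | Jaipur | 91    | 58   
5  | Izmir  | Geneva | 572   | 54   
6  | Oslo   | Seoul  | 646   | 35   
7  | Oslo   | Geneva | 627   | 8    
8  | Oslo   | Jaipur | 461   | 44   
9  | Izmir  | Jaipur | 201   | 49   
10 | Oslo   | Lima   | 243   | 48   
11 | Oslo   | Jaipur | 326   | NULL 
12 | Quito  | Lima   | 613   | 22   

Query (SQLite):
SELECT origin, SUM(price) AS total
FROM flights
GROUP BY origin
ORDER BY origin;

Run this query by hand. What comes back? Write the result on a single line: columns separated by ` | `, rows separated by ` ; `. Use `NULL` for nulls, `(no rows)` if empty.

Partition flights by origin; compute SUM(price) within each group.
  Izmir: ids {1, 5, 9} → SUM(price)=1389
  Oslo: ids {4, 6, 7, 8, 10, 11} → SUM(price)=2394
  Porto: ids {2} → SUM(price)=769
  Quito: ids {3, 12} → SUM(price)=1201

Izmir | 1389 ; Oslo | 2394 ; Porto | 769 ; Quito | 1201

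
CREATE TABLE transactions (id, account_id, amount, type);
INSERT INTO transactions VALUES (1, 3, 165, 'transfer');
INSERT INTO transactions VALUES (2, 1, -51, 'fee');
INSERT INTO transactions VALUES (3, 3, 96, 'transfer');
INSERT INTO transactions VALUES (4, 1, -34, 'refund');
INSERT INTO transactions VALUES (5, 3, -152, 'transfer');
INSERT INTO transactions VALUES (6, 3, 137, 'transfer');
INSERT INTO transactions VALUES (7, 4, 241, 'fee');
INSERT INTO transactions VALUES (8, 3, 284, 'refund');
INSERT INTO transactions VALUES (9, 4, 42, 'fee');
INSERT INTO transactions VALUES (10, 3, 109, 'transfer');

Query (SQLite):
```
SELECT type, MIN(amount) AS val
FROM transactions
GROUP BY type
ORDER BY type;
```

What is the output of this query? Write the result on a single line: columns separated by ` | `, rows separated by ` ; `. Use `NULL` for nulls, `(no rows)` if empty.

Partition transactions by type; compute MIN(amount) within each group.
  fee: ids {2, 7, 9} → MIN(amount)=-51
  refund: ids {4, 8} → MIN(amount)=-34
  transfer: ids {1, 3, 5, 6, 10} → MIN(amount)=-152

fee | -51 ; refund | -34 ; transfer | -152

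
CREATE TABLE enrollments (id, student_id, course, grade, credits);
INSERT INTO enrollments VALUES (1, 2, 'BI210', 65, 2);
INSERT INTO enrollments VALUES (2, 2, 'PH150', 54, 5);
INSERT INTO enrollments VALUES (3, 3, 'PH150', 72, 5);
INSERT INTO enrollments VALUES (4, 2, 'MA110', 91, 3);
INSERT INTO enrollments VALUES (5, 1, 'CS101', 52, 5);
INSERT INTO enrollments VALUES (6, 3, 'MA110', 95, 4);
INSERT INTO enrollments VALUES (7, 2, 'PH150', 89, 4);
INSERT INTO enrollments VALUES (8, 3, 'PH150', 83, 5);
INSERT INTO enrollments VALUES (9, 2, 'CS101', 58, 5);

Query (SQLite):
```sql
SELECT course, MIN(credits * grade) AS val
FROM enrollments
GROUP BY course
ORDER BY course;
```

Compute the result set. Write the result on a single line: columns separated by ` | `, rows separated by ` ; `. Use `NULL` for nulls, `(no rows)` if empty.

For each row compute credits * grade.
Group by course; take MIN of the expression per group.
  BI210: ids {1} → MIN(credits * grade)=130
  CS101: ids {5, 9} → MIN(credits * grade)=260
  MA110: ids {4, 6} → MIN(credits * grade)=273
  PH150: ids {2, 3, 7, 8} → MIN(credits * grade)=270

BI210 | 130 ; CS101 | 260 ; MA110 | 273 ; PH150 | 270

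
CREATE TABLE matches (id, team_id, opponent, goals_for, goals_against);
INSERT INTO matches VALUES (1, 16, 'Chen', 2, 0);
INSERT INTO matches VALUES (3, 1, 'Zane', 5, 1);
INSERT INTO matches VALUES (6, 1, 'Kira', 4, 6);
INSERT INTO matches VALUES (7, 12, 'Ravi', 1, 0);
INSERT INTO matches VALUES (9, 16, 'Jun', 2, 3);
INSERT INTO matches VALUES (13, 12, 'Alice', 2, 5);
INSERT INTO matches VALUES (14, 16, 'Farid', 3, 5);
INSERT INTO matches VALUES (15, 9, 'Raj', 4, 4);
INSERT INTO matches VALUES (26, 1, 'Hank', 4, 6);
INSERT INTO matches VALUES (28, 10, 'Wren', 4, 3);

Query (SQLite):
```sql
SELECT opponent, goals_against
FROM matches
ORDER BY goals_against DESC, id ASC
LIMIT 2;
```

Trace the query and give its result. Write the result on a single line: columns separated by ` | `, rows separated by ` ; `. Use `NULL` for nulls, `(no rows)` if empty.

Sort by goals_against desc, tiebreak id asc: (6, id=6), (6, id=26), (5, id=13), (5, id=14), (4, id=15) …. Take first 2.

Kira | 6 ; Hank | 6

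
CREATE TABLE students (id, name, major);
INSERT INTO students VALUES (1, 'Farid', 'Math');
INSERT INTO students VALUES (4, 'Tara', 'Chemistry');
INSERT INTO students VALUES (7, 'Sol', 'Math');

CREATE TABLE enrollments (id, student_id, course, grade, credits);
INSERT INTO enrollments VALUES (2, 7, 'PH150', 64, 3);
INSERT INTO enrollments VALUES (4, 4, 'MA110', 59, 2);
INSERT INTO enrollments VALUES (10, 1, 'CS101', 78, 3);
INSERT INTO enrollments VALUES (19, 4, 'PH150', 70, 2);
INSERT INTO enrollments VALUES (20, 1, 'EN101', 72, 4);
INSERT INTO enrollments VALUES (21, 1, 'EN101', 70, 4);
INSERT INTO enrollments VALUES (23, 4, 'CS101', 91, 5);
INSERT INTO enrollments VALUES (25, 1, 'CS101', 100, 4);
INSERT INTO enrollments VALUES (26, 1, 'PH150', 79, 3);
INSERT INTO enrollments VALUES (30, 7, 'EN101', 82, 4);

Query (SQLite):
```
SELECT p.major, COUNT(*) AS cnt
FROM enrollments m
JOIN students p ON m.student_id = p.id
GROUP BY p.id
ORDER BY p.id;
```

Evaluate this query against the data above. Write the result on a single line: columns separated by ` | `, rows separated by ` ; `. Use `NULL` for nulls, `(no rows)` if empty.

Math | 5 ; Chemistry | 3 ; Math | 2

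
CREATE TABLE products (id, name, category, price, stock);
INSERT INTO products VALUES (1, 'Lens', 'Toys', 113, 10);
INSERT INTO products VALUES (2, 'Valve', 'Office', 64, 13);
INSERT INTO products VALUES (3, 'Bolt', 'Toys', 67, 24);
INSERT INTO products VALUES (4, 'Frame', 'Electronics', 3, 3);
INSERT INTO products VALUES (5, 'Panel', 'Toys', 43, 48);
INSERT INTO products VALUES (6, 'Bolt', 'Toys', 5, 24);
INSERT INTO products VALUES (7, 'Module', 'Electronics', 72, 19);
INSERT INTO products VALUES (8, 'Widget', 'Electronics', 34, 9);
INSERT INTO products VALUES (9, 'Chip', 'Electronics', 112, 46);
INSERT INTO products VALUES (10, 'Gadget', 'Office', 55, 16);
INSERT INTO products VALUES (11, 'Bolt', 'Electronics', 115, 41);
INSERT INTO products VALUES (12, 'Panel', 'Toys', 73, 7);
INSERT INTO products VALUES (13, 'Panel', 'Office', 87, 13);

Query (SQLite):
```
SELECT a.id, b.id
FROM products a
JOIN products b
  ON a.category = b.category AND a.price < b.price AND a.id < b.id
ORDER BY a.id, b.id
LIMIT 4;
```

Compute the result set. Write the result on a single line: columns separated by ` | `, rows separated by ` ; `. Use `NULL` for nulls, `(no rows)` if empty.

Pairs (a,b) with same category, a.price < b.price, a.id < b.id.
category groups: Electronics:{4,7,8,9,11} Office:{2,10,13} Toys:{1,3,5,6,12}
Ordered by (a.id, b.id); first 4.

2 | 13 ; 3 | 12 ; 4 | 7 ; 4 | 8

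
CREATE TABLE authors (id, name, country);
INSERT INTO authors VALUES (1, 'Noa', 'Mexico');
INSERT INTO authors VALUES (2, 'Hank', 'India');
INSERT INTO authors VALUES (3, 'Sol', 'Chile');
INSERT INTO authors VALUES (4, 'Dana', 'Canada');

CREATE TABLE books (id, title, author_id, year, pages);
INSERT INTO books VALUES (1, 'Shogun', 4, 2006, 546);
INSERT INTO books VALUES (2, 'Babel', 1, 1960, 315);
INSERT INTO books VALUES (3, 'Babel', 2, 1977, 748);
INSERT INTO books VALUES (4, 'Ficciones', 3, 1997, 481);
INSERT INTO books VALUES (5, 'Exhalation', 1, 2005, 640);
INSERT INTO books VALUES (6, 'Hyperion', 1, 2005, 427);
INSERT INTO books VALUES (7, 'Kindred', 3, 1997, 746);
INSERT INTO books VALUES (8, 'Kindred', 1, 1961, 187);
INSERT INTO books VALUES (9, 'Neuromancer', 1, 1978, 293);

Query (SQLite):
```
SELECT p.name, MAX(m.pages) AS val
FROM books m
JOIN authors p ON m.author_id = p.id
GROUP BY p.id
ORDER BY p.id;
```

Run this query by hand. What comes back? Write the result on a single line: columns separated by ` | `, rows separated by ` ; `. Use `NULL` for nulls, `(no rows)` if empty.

Noa | 640 ; Hank | 748 ; Sol | 746 ; Dana | 546

Join each books row to its authors via author_id.
Group joined rows by authors.id; compute MAX(m.pages) per group.
  1: ids {2, 5, 6, 8, 9} → MAX(m.pages)=640
  2: ids {3} → MAX(m.pages)=748
  3: ids {4, 7} → MAX(m.pages)=746
  4: ids {1} → MAX(m.pages)=546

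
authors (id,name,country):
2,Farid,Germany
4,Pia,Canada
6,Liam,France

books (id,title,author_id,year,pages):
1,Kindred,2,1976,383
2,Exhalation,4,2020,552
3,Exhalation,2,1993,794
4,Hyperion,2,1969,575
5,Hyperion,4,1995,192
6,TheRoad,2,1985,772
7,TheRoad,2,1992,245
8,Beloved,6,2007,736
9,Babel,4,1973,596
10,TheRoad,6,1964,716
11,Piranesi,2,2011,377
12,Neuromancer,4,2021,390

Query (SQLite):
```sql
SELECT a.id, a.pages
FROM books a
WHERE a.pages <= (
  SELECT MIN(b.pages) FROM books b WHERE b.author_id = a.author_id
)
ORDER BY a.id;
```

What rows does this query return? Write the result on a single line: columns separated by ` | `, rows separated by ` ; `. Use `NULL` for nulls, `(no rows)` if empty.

For each books row a, compute MIN(pages) over rows sharing a.author_id.
Keep row a if a.pages <= that per-group MIN.
  author_id=2: MIN(pages) = 245
  author_id=4: MIN(pages) = 192
  author_id=6: MIN(pages) = 716

5 | 192 ; 7 | 245 ; 10 | 716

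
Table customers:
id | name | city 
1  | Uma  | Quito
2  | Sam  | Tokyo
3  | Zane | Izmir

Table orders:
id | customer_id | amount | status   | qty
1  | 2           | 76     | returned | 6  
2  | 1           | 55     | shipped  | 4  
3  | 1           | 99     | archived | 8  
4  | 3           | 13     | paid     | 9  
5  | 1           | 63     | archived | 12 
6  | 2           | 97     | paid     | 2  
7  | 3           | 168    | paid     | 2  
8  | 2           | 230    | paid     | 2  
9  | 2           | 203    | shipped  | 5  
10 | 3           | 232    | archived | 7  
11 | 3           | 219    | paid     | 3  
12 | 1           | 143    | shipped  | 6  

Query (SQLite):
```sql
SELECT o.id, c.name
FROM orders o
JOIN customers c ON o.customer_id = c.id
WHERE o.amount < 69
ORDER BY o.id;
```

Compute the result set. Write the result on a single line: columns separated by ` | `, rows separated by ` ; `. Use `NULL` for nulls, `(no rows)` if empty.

Each orders row matches the customers row where customer_id = customers.id.
Then keep rows with o.amount < 69.

2 | Uma ; 4 | Zane ; 5 | Uma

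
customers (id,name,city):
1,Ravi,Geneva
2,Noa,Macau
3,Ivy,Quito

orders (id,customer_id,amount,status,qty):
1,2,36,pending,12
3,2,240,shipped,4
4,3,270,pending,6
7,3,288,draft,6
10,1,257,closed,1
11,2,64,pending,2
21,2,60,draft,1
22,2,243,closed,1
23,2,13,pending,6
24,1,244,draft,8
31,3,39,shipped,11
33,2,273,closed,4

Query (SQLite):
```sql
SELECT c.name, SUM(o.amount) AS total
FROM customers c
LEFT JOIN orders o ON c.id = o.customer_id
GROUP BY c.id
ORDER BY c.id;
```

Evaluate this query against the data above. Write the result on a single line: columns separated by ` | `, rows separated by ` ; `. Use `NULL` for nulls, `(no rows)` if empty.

Ravi | 501 ; Noa | 929 ; Ivy | 597

LEFT JOIN keeps every customers row; unmatched ones get NULL for orders columns.
Group by customers.id and compute SUM(o.amount). SUM over an all-NULL group is NULL.
  1: ids {10, 24} → SUM(o.amount)=501
  2: ids {1, 3, 11, 21, 22, 23, 33} → SUM(o.amount)=929
  3: ids {4, 7, 31} → SUM(o.amount)=597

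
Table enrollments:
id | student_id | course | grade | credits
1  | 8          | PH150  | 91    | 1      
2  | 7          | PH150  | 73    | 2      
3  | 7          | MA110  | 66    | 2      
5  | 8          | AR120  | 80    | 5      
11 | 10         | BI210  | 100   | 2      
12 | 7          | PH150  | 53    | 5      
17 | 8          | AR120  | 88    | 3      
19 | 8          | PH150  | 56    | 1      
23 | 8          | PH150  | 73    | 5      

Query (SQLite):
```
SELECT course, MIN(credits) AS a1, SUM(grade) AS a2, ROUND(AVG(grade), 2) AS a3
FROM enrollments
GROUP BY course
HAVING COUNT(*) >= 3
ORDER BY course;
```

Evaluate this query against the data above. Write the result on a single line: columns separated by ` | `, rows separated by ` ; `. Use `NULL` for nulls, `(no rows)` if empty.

PH150 | 1 | 346 | 69.2

Group enrollments by course.
Per group compute: MIN(credits), SUM(grade), ROUND(AVG(grade), 2).
HAVING: drop groups with fewer than 3 rows.
  AR120: ids {5, 17} → MIN(credits)=3, SUM(grade)=168, ROUND(AVG(grade), 2)=84
  BI210: ids {11} → MIN(credits)=2, SUM(grade)=100, ROUND(AVG(grade), 2)=100
  MA110: ids {3} → MIN(credits)=2, SUM(grade)=66, ROUND(AVG(grade), 2)=66
  PH150: ids {1, 2, 12, 19, 23} → MIN(credits)=1, SUM(grade)=346, ROUND(AVG(grade), 2)=69.2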